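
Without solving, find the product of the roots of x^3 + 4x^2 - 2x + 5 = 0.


By Vieta's formulas for x^3 + bx^2 + cx + d = 0:
  r1 + r2 + r3 = -b/a = -4
  r1*r2 + r1*r3 + r2*r3 = c/a = -2
  r1*r2*r3 = -d/a = -5


Product = -5


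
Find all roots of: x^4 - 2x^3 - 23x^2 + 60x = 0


The constant term is 0, so x = 0 is a root. Factor out x:
  x^3 - 2x^2 - 23x + 60 = 0
Let p(x) = x^3 - 2x^2 - 23x + 60. By the rational root theorem (leading coefficient 1), any rational root is an integer divisor of 60: try ±1, ±2, ... in turn.
Test x = 1: value = 36 ≠ 0.
Test x = -1: value = 80 ≠ 0.
Test x = 2: value = 14 ≠ 0.
Test x = -2: value = 90 ≠ 0.
Test x = 3: value = 0 ✓, so (x - 3) is a factor.
Synthetic division by (x - 3): bring down 1; 1(3) - 2 = 1; 1(3) - 23 = -20; (-20)(3) + 60 = 0 → quotient x^2 + x - 20, remainder 0.
Solve the quadratic x^2 + x - 20 = 0: discriminant = 1^2 - 4(1)(-20) = 1 + 80 = 81.
sqrt(81) = 9, so x = (-1 ± 9)/2: x = 4 or x = -5.
Collecting all roots found:

x = -5, x = 0, x = 3, x = 4


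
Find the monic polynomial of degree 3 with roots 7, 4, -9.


A monic polynomial with roots 7, 4, -9 is:
p(x) = (x - 7)(x - 4)(x + 9)
After multiplying by (x - 7): x - 7
After multiplying by (x - 4): x^2 - 11x + 28
After multiplying by (x + 9): x^3 - 2x^2 - 71x + 252

x^3 - 2x^2 - 71x + 252


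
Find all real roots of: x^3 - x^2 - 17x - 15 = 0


Let p(x) = x^3 - x^2 - 17x - 15. By the rational root theorem (leading coefficient 1), any rational root is an integer divisor of 15: try ±1, ±2, ... in turn.
Test x = 1: value = -32 ≠ 0.
Test x = -1: value = 0 ✓, so (x + 1) is a factor.
Synthetic division by (x + 1): bring down 1; 1(-1) - 1 = -2; (-2)(-1) - 17 = -15; (-15)(-1) - 15 = 0 → quotient x^2 - 2x - 15, remainder 0.
Solve the quadratic x^2 - 2x - 15 = 0: discriminant = (-2)^2 - 4(1)(-15) = 4 + 60 = 64.
sqrt(64) = 8, so x = (2 ± 8)/2: x = 5 or x = -3.

x = -3, x = -1, x = 5


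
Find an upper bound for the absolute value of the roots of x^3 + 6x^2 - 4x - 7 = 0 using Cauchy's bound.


Cauchy's bound: all roots r satisfy |r| <= 1 + max(|a_i/a_n|) for i = 0,...,n-1
where a_n is the leading coefficient.

Coefficients: [1, 6, -4, -7]
Leading coefficient a_n = 1
Ratios |a_i/a_n|: 6, 4, 7
Maximum ratio: 7
Cauchy's bound: |r| <= 1 + 7 = 8

Upper bound = 8


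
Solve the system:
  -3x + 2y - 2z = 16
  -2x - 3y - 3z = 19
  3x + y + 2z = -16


Using Cramer's rule. Expand each determinant along the first row.
D  = (-3)*[(-3)*2 - (-3)*1] - 2*[(-2)*2 - (-3)*3] + (-2)*[(-2)*1 - (-3)*3]
  = (-3)*(-3) - 2*(5) + (-2)*(7) = -15
Dx = 16*[(-3)*2 - (-3)*1] - 2*[19*2 - (-3)*(-16)] + (-2)*[19*1 - (-3)*(-16)]
  = 16*(-3) - 2*(-10) + (-2)*(-29) = 30
Dy = (-3)*[19*2 - (-3)*(-16)] - 16*[(-2)*2 - (-3)*3] + (-2)*[(-2)*(-16) - 19*3]
  = (-3)*(-10) - 16*(5) + (-2)*(-25) = 0
Dz = (-3)*[(-3)*(-16) - 19*1] - 2*[(-2)*(-16) - 19*3] + 16*[(-2)*1 - (-3)*3]
  = (-3)*(29) - 2*(-25) + 16*(7) = 75
x = Dx/D = 30/-15 = -2, y = Dy/D = 0/-15 = 0, z = Dz/D = 75/-15 = -5
Check eq1: (-3)(-2) + (2)(0) + (-2)(-5) = 16 = 16 ✓
Check eq2: (-2)(-2) + (-3)(0) + (-3)(-5) = 19 = 19 ✓
Check eq3: (3)(-2) + (1)(0) + (2)(-5) = -16 = -16 ✓

x = -2, y = 0, z = -5


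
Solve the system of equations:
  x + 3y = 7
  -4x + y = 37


Using Cramer's rule:
Determinant D = (1)(1) - (-4)(3) = 1 + 12 = 13
Dx = (7)(1) - (37)(3) = 7 - 111 = -104
Dy = (1)(37) - (-4)(7) = 37 + 28 = 65
x = Dx/D = -104/13 = -8
y = Dy/D = 65/13 = 5

x = -8, y = 5


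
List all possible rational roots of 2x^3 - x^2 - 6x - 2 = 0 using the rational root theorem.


Rational root theorem: possible roots are ±p/q where:
  p divides the constant term (-2): p ∈ {1, 2}
  q divides the leading coefficient (2): q ∈ {1, 2}

All possible rational roots: -2, -1, -1/2, 1/2, 1, 2

-2, -1, -1/2, 1/2, 1, 2


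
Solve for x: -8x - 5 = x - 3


Starting with: -8x - 5 = x - 3
Move all x terms to left: (-8 - 1)x = -3 + 5
Simplify: -9x = 2
Divide both sides by -9: x = -2/9

x = -2/9


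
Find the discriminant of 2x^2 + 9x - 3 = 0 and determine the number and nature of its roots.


For ax^2 + bx + c = 0, discriminant D = b^2 - 4ac
Here a = 2, b = 9, c = -3
D = (9)^2 - 4(2)(-3) = 81 + 24 = 105

D = 105 > 0 but not a perfect square
The equation has 2 distinct real irrational roots.

Discriminant = 105, 2 distinct real irrational roots


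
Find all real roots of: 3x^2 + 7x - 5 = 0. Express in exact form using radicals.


Using the quadratic formula: x = (-b ± sqrt(b^2 - 4ac)) / (2a)
Here a = 3, b = 7, c = -5
Discriminant = b^2 - 4ac = 7^2 - 4(3)(-5) = 49 + 60 = 109
Since discriminant = 109 > 0, there are two real roots.
x = (-7 ± sqrt(109)) / 6
Numerically: x ≈ 0.5734 or x ≈ -2.9067

x = (-7 + sqrt(109)) / 6 or x = (-7 - sqrt(109)) / 6


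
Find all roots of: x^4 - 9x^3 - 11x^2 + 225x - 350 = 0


Let p(x) = x^4 - 9x^3 - 11x^2 + 225x - 350. By the rational root theorem (leading coefficient 1), any rational root is an integer divisor of 350: try ±1, ±2, ... in turn.
Test x = 1: value = -144 ≠ 0.
Test x = -1: value = -576 ≠ 0.
Test x = 2: value = 0 ✓, so (x - 2) is a factor.
Synthetic division by (x - 2): bring down 1; 1(2) - 9 = -7; (-7)(2) - 11 = -25; (-25)(2) + 225 = 175; 175(2) - 350 = 0 → quotient x^3 - 7x^2 - 25x + 175, remainder 0.
Continue with the quotient x^3 - 7x^2 - 25x + 175 (candidates must divide 175).
Test x = 5: value = 0 ✓, so (x - 5) is a factor.
Synthetic division by (x - 5): bring down 1; 1(5) - 7 = -2; (-2)(5) - 25 = -35; (-35)(5) + 175 = 0 → quotient x^2 - 2x - 35, remainder 0.
Solve the quadratic x^2 - 2x - 35 = 0: discriminant = (-2)^2 - 4(1)(-35) = 4 + 140 = 144.
sqrt(144) = 12, so x = (2 ± 12)/2: x = 7 or x = -5.
Collecting all roots found:

x = -5, x = 2, x = 5, x = 7


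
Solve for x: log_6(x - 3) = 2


Convert to exponential form: x - 3 = 6^2 = 36
x = 36 + 3 = 39
Check: log_6(39 - 3) = log_6(36) = log_6(36) = 2 ✓

x = 39


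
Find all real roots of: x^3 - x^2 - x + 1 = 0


Let p(x) = x^3 - x^2 - x + 1. By the rational root theorem (leading coefficient 1), any rational root is an integer divisor of 1: try ±1, ±2, ... in turn.
Test x = 1: value = 0 ✓, so (x - 1) is a factor.
Synthetic division by (x - 1): bring down 1; 1(1) - 1 = 0; 0(1) - 1 = -1; (-1)(1) + 1 = 0 → quotient x^2 - 1, remainder 0.
Solve the quadratic x^2 - 1 = 0: discriminant = 0^2 - 4(1)(-1) = 0 + 4 = 4.
sqrt(4) = 2, so x = (0 ± 2)/2: x = 1 or x = -1.

x = -1, x = 1 (multiplicity 2)


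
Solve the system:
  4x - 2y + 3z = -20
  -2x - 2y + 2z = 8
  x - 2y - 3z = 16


Using Cramer's rule. Expand each determinant along the first row.
D  = 4*[(-2)*(-3) - 2*(-2)] - (-2)*[(-2)*(-3) - 2*1] + 3*[(-2)*(-2) - (-2)*1]
  = 4*(10) - (-2)*(4) + 3*(6) = 66
Dx = (-20)*[(-2)*(-3) - 2*(-2)] - (-2)*[8*(-3) - 2*16] + 3*[8*(-2) - (-2)*16]
  = (-20)*(10) - (-2)*(-56) + 3*(16) = -264
Dy = 4*[8*(-3) - 2*16] - (-20)*[(-2)*(-3) - 2*1] + 3*[(-2)*16 - 8*1]
  = 4*(-56) - (-20)*(4) + 3*(-40) = -264
Dz = 4*[(-2)*16 - 8*(-2)] - (-2)*[(-2)*16 - 8*1] + (-20)*[(-2)*(-2) - (-2)*1]
  = 4*(-16) - (-2)*(-40) + (-20)*(6) = -264
x = Dx/D = -264/66 = -4, y = Dy/D = -264/66 = -4, z = Dz/D = -264/66 = -4
Check eq1: (4)(-4) + (-2)(-4) + (3)(-4) = -20 = -20 ✓
Check eq2: (-2)(-4) + (-2)(-4) + (2)(-4) = 8 = 8 ✓
Check eq3: (1)(-4) + (-2)(-4) + (-3)(-4) = 16 = 16 ✓

x = -4, y = -4, z = -4


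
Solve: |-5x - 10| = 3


An absolute value equation |expr| = 3 gives two cases:
Case 1: -5x - 10 = 3
  -5x = 13, so x = -13/5
Case 2: -5x - 10 = -3
  -5x = 7, so x = -7/5

x = -13/5, x = -7/5


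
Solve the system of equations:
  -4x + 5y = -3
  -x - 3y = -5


Using Cramer's rule:
Determinant D = (-4)(-3) - (-1)(5) = 12 + 5 = 17
Dx = (-3)(-3) - (-5)(5) = 9 + 25 = 34
Dy = (-4)(-5) - (-1)(-3) = 20 - 3 = 17
x = Dx/D = 34/17 = 2
y = Dy/D = 17/17 = 1

x = 2, y = 1


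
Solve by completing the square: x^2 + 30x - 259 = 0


Start: x^2 + 30x - 259 = 0
Move constant: x^2 + 30x = 259
Half of 30 is 15, squared is 225
Add 225 to both sides: x^2 + 30x + 225 = 484
(x + 15)^2 = 484
x + 15 = ±22
x = -15 + 22 = 7 or x = -15 - 22 = -37

x = -37, x = 7


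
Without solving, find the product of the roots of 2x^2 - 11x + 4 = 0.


By Vieta's formulas for ax^2 + bx + c = 0:
  Sum of roots = -b/a
  Product of roots = c/a

Here a = 2, b = -11, c = 4
Sum = -(-11)/2 = 11/2
Product = 4/2 = 2

Product = 2


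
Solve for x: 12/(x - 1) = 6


Multiply both sides by (x - 1): 12 = 6(x - 1)
Distribute: 12 = 6x - 6
6x = 12 + 6 = 18
x = 3

x = 3


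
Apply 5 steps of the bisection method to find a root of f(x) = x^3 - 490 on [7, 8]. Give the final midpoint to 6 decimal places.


f(x) = x^3 - 490
f(7) = -147 < 0
f(8) = 22 > 0

Step 1: midpoint = (7.000000 + 8.000000)/2 = 7.500000
  f(7.500000) = -68.125000
  f(mid) < 0, so root is in [7.500000, 8.000000]

Step 2: midpoint = (7.500000 + 8.000000)/2 = 7.750000
  f(7.750000) = -24.515625
  f(mid) < 0, so root is in [7.750000, 8.000000]

Step 3: midpoint = (7.750000 + 8.000000)/2 = 7.875000
  f(7.875000) = -1.626953
  f(mid) < 0, so root is in [7.875000, 8.000000]

Step 4: midpoint = (7.875000 + 8.000000)/2 = 7.937500
  f(7.937500) = 10.093506
  f(mid) > 0, so root is in [7.875000, 7.937500]

Step 5: midpoint = (7.875000 + 7.937500)/2 = 7.906250
  f(7.906250) = 4.210114
  f(mid) > 0, so root is in [7.875000, 7.906250]

midpoint = 7.906250


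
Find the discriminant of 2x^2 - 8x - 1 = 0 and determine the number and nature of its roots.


For ax^2 + bx + c = 0, discriminant D = b^2 - 4ac
Here a = 2, b = -8, c = -1
D = (-8)^2 - 4(2)(-1) = 64 + 8 = 72

D = 72 > 0 but not a perfect square
The equation has 2 distinct real irrational roots.

Discriminant = 72, 2 distinct real irrational roots


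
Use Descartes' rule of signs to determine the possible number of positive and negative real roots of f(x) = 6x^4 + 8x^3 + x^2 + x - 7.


Descartes' rule of signs:

For positive roots, count sign changes in f(x) = 6x^4 + 8x^3 + x^2 + x - 7:
Signs of coefficients: +, +, +, +, -
Number of sign changes: 1
Possible positive real roots: 1

For negative roots, examine f(-x) = 6x^4 - 8x^3 + x^2 - x - 7:
Signs of coefficients: +, -, +, -, -
Number of sign changes: 3
Possible negative real roots: 3, 1

Positive roots: 1; Negative roots: 3 or 1


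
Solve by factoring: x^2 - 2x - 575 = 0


We need two numbers that multiply to -575 and add to -2.
Those numbers are 23 and -25 (since 23 * (-25) = -575 and 23 + (-25) = -2).
So x^2 - 2x - 575 = (x + 23)(x - 25) = 0
Setting each factor to zero: x = -23 or x = 25

x = -23, x = 25


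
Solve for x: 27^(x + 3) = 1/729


Express both sides with the same base.
1/729 = 27^(-2)
Since the bases match, equate exponents: x + 3 = -2
So x = -2 - (3) = -5

x = -5


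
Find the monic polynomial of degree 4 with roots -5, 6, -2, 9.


A monic polynomial with roots -5, 6, -2, 9 is:
p(x) = (x + 5)(x - 6)(x + 2)(x - 9)
After multiplying by (x + 5): x + 5
After multiplying by (x - 6): x^2 - x - 30
After multiplying by (x + 2): x^3 + x^2 - 32x - 60
After multiplying by (x - 9): x^4 - 8x^3 - 41x^2 + 228x + 540

x^4 - 8x^3 - 41x^2 + 228x + 540


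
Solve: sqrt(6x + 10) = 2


Square both sides: 6x + 10 = 2^2 = 4
6x = 4 - 10 = -6
x = -1
Check: sqrt(6*(-1) + 10) = sqrt(4) = 2 ✓

x = -1


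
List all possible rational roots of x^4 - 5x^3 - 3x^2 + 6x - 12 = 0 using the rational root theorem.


Rational root theorem: possible roots are ±p/q where:
  p divides the constant term (-12): p ∈ {1, 2, 3, 4, 6, 12}
  q divides the leading coefficient (1): q ∈ {1}

All possible rational roots: -12, -6, -4, -3, -2, -1, 1, 2, 3, 4, 6, 12

-12, -6, -4, -3, -2, -1, 1, 2, 3, 4, 6, 12


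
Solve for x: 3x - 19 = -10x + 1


Starting with: 3x - 19 = -10x + 1
Move all x terms to left: (3 + 10)x = 1 + 19
Simplify: 13x = 20
Divide both sides by 13: x = 20/13

x = 20/13


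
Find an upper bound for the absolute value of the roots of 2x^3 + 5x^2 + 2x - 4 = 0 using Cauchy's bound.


Cauchy's bound: all roots r satisfy |r| <= 1 + max(|a_i/a_n|) for i = 0,...,n-1
where a_n is the leading coefficient.

Coefficients: [2, 5, 2, -4]
Leading coefficient a_n = 2
Ratios |a_i/a_n|: 5/2, 1, 2
Maximum ratio: 5/2
Cauchy's bound: |r| <= 1 + 5/2 = 7/2

Upper bound = 7/2


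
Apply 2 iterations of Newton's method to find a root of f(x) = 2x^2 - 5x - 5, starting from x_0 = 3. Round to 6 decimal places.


Newton's method: x_(n+1) = x_n - f(x_n)/f'(x_n)
f(x) = 2x^2 - 5x - 5
f'(x) = 4x - 5

Iteration 1:
  f(3.000000) = -2.000000
  f'(3.000000) = 7.000000
  x_1 = 3.000000 - (-2.000000)/(7.000000) = 3.285714

Iteration 2:
  f(3.285714) = 0.163265
  f'(3.285714) = 8.142857
  x_2 = 3.285714 - (0.163265)/(8.142857) = 3.265664

x_2 = 3.265664


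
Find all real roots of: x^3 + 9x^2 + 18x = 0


The constant term is 0, so x = 0 is a root. Factor out x:
  x(x^2 + 9x + 18) = 0
Solve the quadratic x^2 + 9x + 18 = 0: discriminant = 9^2 - 4(1)(18) = 81 - 72 = 9.
sqrt(9) = 3, so x = (-9 ± 3)/2: x = -3 or x = -6.

x = -6, x = -3, x = 0


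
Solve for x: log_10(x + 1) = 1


Convert to exponential form: x + 1 = 10^1 = 10
x = 10 - 1 = 9
Check: log_10(9 + 1) = log_10(10) = log_10(10) = 1 ✓

x = 9


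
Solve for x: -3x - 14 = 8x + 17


Starting with: -3x - 14 = 8x + 17
Move all x terms to left: (-3 - 8)x = 17 + 14
Simplify: -11x = 31
Divide both sides by -11: x = -31/11

x = -31/11


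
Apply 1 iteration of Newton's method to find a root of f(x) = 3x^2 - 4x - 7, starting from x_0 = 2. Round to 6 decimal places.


Newton's method: x_(n+1) = x_n - f(x_n)/f'(x_n)
f(x) = 3x^2 - 4x - 7
f'(x) = 6x - 4

Iteration 1:
  f(2.000000) = -3.000000
  f'(2.000000) = 8.000000
  x_1 = 2.000000 - (-3.000000)/(8.000000) = 2.375000

x_1 = 2.375000


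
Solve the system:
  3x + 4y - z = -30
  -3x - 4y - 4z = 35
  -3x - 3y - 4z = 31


Using Cramer's rule. Expand each determinant along the first row.
D  = 3*[(-4)*(-4) - (-4)*(-3)] - 4*[(-3)*(-4) - (-4)*(-3)] + (-1)*[(-3)*(-3) - (-4)*(-3)]
  = 3*(4) - 4*(0) + (-1)*(-3) = 15
Dx = (-30)*[(-4)*(-4) - (-4)*(-3)] - 4*[35*(-4) - (-4)*31] + (-1)*[35*(-3) - (-4)*31]
  = (-30)*(4) - 4*(-16) + (-1)*(19) = -75
Dy = 3*[35*(-4) - (-4)*31] - (-30)*[(-3)*(-4) - (-4)*(-3)] + (-1)*[(-3)*31 - 35*(-3)]
  = 3*(-16) - (-30)*(0) + (-1)*(12) = -60
Dz = 3*[(-4)*31 - 35*(-3)] - 4*[(-3)*31 - 35*(-3)] + (-30)*[(-3)*(-3) - (-4)*(-3)]
  = 3*(-19) - 4*(12) + (-30)*(-3) = -15
x = Dx/D = -75/15 = -5, y = Dy/D = -60/15 = -4, z = Dz/D = -15/15 = -1
Check eq1: (3)(-5) + (4)(-4) + (-1)(-1) = -30 = -30 ✓
Check eq2: (-3)(-5) + (-4)(-4) + (-4)(-1) = 35 = 35 ✓
Check eq3: (-3)(-5) + (-3)(-4) + (-4)(-1) = 31 = 31 ✓

x = -5, y = -4, z = -1


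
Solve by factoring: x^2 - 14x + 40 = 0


We need two numbers that multiply to 40 and add to -14.
Those numbers are -4 and -10 (since (-4) * (-10) = 40 and (-4) + (-10) = -14).
So x^2 - 14x + 40 = (x - 4)(x - 10) = 0
Setting each factor to zero: x = 4 or x = 10

x = 4, x = 10


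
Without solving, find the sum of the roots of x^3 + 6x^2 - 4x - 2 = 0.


By Vieta's formulas for x^3 + bx^2 + cx + d = 0:
  r1 + r2 + r3 = -b/a = -6
  r1*r2 + r1*r3 + r2*r3 = c/a = -4
  r1*r2*r3 = -d/a = 2


Sum = -6


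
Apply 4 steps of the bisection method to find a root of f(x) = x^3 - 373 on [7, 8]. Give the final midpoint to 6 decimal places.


f(x) = x^3 - 373
f(7) = -30 < 0
f(8) = 139 > 0

Step 1: midpoint = (7.000000 + 8.000000)/2 = 7.500000
  f(7.500000) = 48.875000
  f(mid) > 0, so root is in [7.000000, 7.500000]

Step 2: midpoint = (7.000000 + 7.500000)/2 = 7.250000
  f(7.250000) = 8.078125
  f(mid) > 0, so root is in [7.000000, 7.250000]

Step 3: midpoint = (7.000000 + 7.250000)/2 = 7.125000
  f(7.125000) = -11.294922
  f(mid) < 0, so root is in [7.125000, 7.250000]

Step 4: midpoint = (7.125000 + 7.250000)/2 = 7.187500
  f(7.187500) = -1.692627
  f(mid) < 0, so root is in [7.187500, 7.250000]

midpoint = 7.187500


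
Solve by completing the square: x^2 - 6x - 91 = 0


Start: x^2 - 6x - 91 = 0
Move constant: x^2 - 6x = 91
Half of -6 is -3, squared is 9
Add 9 to both sides: x^2 - 6x + 9 = 100
(x - 3)^2 = 100
x - 3 = ±10
x = 3 + 10 = 13 or x = 3 - 10 = -7

x = -7, x = 13


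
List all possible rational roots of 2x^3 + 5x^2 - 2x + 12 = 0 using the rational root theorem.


Rational root theorem: possible roots are ±p/q where:
  p divides the constant term (12): p ∈ {1, 2, 3, 4, 6, 12}
  q divides the leading coefficient (2): q ∈ {1, 2}

All possible rational roots: -12, -6, -4, -3, -2, -3/2, -1, -1/2, 1/2, 1, 3/2, 2, 3, 4, 6, 12

-12, -6, -4, -3, -2, -3/2, -1, -1/2, 1/2, 1, 3/2, 2, 3, 4, 6, 12


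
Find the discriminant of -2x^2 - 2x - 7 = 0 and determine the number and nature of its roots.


For ax^2 + bx + c = 0, discriminant D = b^2 - 4ac
Here a = -2, b = -2, c = -7
D = (-2)^2 - 4(-2)(-7) = 4 - 56 = -52

D = -52 < 0
The equation has no real roots (2 complex conjugate roots).

Discriminant = -52, no real roots (2 complex conjugate roots)


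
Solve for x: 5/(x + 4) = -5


Multiply both sides by (x + 4): 5 = -5(x + 4)
Distribute: 5 = -5x - 20
-5x = 5 + 20 = 25
x = -5

x = -5


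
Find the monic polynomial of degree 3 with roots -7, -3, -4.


A monic polynomial with roots -7, -3, -4 is:
p(x) = (x + 7)(x + 3)(x + 4)
After multiplying by (x + 7): x + 7
After multiplying by (x + 3): x^2 + 10x + 21
After multiplying by (x + 4): x^3 + 14x^2 + 61x + 84

x^3 + 14x^2 + 61x + 84


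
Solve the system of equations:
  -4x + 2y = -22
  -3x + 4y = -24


Using Cramer's rule:
Determinant D = (-4)(4) - (-3)(2) = -16 + 6 = -10
Dx = (-22)(4) - (-24)(2) = -88 + 48 = -40
Dy = (-4)(-24) - (-3)(-22) = 96 - 66 = 30
x = Dx/D = -40/-10 = 4
y = Dy/D = 30/-10 = -3

x = 4, y = -3


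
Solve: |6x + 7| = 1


An absolute value equation |expr| = 1 gives two cases:
Case 1: 6x + 7 = 1
  6x = -6, so x = -1
Case 2: 6x + 7 = -1
  6x = -8, so x = -4/3

x = -4/3, x = -1


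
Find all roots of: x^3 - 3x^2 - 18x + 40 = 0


Let p(x) = x^3 - 3x^2 - 18x + 40. By the rational root theorem (leading coefficient 1), any rational root is an integer divisor of 40: try ±1, ±2, ... in turn.
Test x = 1: value = 20 ≠ 0.
Test x = -1: value = 54 ≠ 0.
Test x = 2: value = 0 ✓, so (x - 2) is a factor.
Synthetic division by (x - 2): bring down 1; 1(2) - 3 = -1; (-1)(2) - 18 = -20; (-20)(2) + 40 = 0 → quotient x^2 - x - 20, remainder 0.
Solve the quadratic x^2 - x - 20 = 0: discriminant = (-1)^2 - 4(1)(-20) = 1 + 80 = 81.
sqrt(81) = 9, so x = (1 ± 9)/2: x = 5 or x = -4.
Collecting all roots found:

x = -4, x = 2, x = 5


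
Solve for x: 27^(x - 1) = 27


Express both sides with the same base.
27 = 27^1
Since the bases match, equate exponents: x - 1 = 1
So x = 1 - (-1) = 2

x = 2


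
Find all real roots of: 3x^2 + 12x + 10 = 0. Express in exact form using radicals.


Using the quadratic formula: x = (-b ± sqrt(b^2 - 4ac)) / (2a)
Here a = 3, b = 12, c = 10
Discriminant = b^2 - 4ac = 12^2 - 4(3)(10) = 144 - 120 = 24
Since discriminant = 24 > 0, there are two real roots.
x = (-12 ± 2*sqrt(6)) / 6
Simplifying: x = (-6 ± sqrt(6)) / 3
Numerically: x ≈ -1.1835 or x ≈ -2.8165

x = (-6 + sqrt(6)) / 3 or x = (-6 - sqrt(6)) / 3


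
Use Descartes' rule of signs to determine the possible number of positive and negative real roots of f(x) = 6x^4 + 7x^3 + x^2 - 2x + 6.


Descartes' rule of signs:

For positive roots, count sign changes in f(x) = 6x^4 + 7x^3 + x^2 - 2x + 6:
Signs of coefficients: +, +, +, -, +
Number of sign changes: 2
Possible positive real roots: 2, 0

For negative roots, examine f(-x) = 6x^4 - 7x^3 + x^2 + 2x + 6:
Signs of coefficients: +, -, +, +, +
Number of sign changes: 2
Possible negative real roots: 2, 0

Positive roots: 2 or 0; Negative roots: 2 or 0


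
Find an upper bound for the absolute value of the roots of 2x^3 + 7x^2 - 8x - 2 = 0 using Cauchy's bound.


Cauchy's bound: all roots r satisfy |r| <= 1 + max(|a_i/a_n|) for i = 0,...,n-1
where a_n is the leading coefficient.

Coefficients: [2, 7, -8, -2]
Leading coefficient a_n = 2
Ratios |a_i/a_n|: 7/2, 4, 1
Maximum ratio: 4
Cauchy's bound: |r| <= 1 + 4 = 5

Upper bound = 5


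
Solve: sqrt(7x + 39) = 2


Square both sides: 7x + 39 = 2^2 = 4
7x = 4 - 39 = -35
x = -5
Check: sqrt(7*(-5) + 39) = sqrt(4) = 2 ✓

x = -5


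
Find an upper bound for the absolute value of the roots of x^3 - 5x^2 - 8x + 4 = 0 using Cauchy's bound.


Cauchy's bound: all roots r satisfy |r| <= 1 + max(|a_i/a_n|) for i = 0,...,n-1
where a_n is the leading coefficient.

Coefficients: [1, -5, -8, 4]
Leading coefficient a_n = 1
Ratios |a_i/a_n|: 5, 8, 4
Maximum ratio: 8
Cauchy's bound: |r| <= 1 + 8 = 9

Upper bound = 9


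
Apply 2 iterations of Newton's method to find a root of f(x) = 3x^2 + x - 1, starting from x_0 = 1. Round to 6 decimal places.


Newton's method: x_(n+1) = x_n - f(x_n)/f'(x_n)
f(x) = 3x^2 + x - 1
f'(x) = 6x + 1

Iteration 1:
  f(1.000000) = 3.000000
  f'(1.000000) = 7.000000
  x_1 = 1.000000 - (3.000000)/(7.000000) = 0.571429

Iteration 2:
  f(0.571429) = 0.551020
  f'(0.571429) = 4.428571
  x_2 = 0.571429 - (0.551020)/(4.428571) = 0.447005

x_2 = 0.447005


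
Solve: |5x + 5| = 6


An absolute value equation |expr| = 6 gives two cases:
Case 1: 5x + 5 = 6
  5x = 1, so x = 1/5
Case 2: 5x + 5 = -6
  5x = -11, so x = -11/5

x = -11/5, x = 1/5


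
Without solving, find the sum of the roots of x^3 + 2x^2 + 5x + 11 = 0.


By Vieta's formulas for x^3 + bx^2 + cx + d = 0:
  r1 + r2 + r3 = -b/a = -2
  r1*r2 + r1*r3 + r2*r3 = c/a = 5
  r1*r2*r3 = -d/a = -11


Sum = -2


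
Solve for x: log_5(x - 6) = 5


Convert to exponential form: x - 6 = 5^5 = 3125
x = 3125 + 6 = 3131
Check: log_5(3131 - 6) = log_5(3125) = log_5(3125) = 5 ✓

x = 3131


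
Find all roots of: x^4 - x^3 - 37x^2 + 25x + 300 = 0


Let p(x) = x^4 - x^3 - 37x^2 + 25x + 300. By the rational root theorem (leading coefficient 1), any rational root is an integer divisor of 300: try ±1, ±2, ... in turn.
Test x = 1: value = 288 ≠ 0.
Test x = -1: value = 240 ≠ 0.
Test x = 2: value = 210 ≠ 0.
Test x = -2: value = 126 ≠ 0.
Test x = 3: value = 96 ≠ 0.
Test x = -3: value = 0 ✓, so (x + 3) is a factor.
Synthetic division by (x + 3): bring down 1; 1(-3) - 1 = -4; (-4)(-3) - 37 = -25; (-25)(-3) + 25 = 100; 100(-3) + 300 = 0 → quotient x^3 - 4x^2 - 25x + 100, remainder 0.
Continue with the quotient x^3 - 4x^2 - 25x + 100 (candidates must divide 100).
Test x = 4: value = 0 ✓, so (x - 4) is a factor.
Synthetic division by (x - 4): bring down 1; 1(4) - 4 = 0; 0(4) - 25 = -25; (-25)(4) + 100 = 0 → quotient x^2 - 25, remainder 0.
Solve the quadratic x^2 - 25 = 0: discriminant = 0^2 - 4(1)(-25) = 0 + 100 = 100.
sqrt(100) = 10, so x = (0 ± 10)/2: x = 5 or x = -5.
Collecting all roots found:

x = -5, x = -3, x = 4, x = 5


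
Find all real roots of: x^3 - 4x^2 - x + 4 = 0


Let p(x) = x^3 - 4x^2 - x + 4. By the rational root theorem (leading coefficient 1), any rational root is an integer divisor of 4: try ±1, ±2, ... in turn.
Test x = 1: value = 0 ✓, so (x - 1) is a factor.
Synthetic division by (x - 1): bring down 1; 1(1) - 4 = -3; (-3)(1) - 1 = -4; (-4)(1) + 4 = 0 → quotient x^2 - 3x - 4, remainder 0.
Solve the quadratic x^2 - 3x - 4 = 0: discriminant = (-3)^2 - 4(1)(-4) = 9 + 16 = 25.
sqrt(25) = 5, so x = (3 ± 5)/2: x = 4 or x = -1.

x = -1, x = 1, x = 4


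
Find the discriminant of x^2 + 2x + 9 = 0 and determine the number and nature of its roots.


For ax^2 + bx + c = 0, discriminant D = b^2 - 4ac
Here a = 1, b = 2, c = 9
D = (2)^2 - 4(1)(9) = 4 - 36 = -32

D = -32 < 0
The equation has no real roots (2 complex conjugate roots).

Discriminant = -32, no real roots (2 complex conjugate roots)


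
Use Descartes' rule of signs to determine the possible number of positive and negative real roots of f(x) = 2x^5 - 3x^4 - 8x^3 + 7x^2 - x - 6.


Descartes' rule of signs:

For positive roots, count sign changes in f(x) = 2x^5 - 3x^4 - 8x^3 + 7x^2 - x - 6:
Signs of coefficients: +, -, -, +, -, -
Number of sign changes: 3
Possible positive real roots: 3, 1

For negative roots, examine f(-x) = -2x^5 - 3x^4 + 8x^3 + 7x^2 + x - 6:
Signs of coefficients: -, -, +, +, +, -
Number of sign changes: 2
Possible negative real roots: 2, 0

Positive roots: 3 or 1; Negative roots: 2 or 0


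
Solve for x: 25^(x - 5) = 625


Express both sides with the same base.
625 = 25^2
Since the bases match, equate exponents: x - 5 = 2
So x = 2 - (-5) = 7

x = 7


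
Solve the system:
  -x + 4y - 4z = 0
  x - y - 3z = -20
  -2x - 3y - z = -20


Using Cramer's rule. Expand each determinant along the first row.
D  = (-1)*[(-1)*(-1) - (-3)*(-3)] - 4*[1*(-1) - (-3)*(-2)] + (-4)*[1*(-3) - (-1)*(-2)]
  = (-1)*(-8) - 4*(-7) + (-4)*(-5) = 56
Dx = 0*[(-1)*(-1) - (-3)*(-3)] - 4*[(-20)*(-1) - (-3)*(-20)] + (-4)*[(-20)*(-3) - (-1)*(-20)]
  = 0*(-8) - 4*(-40) + (-4)*(40) = 0
Dy = (-1)*[(-20)*(-1) - (-3)*(-20)] - 0*[1*(-1) - (-3)*(-2)] + (-4)*[1*(-20) - (-20)*(-2)]
  = (-1)*(-40) - 0*(-7) + (-4)*(-60) = 280
Dz = (-1)*[(-1)*(-20) - (-20)*(-3)] - 4*[1*(-20) - (-20)*(-2)] + 0*[1*(-3) - (-1)*(-2)]
  = (-1)*(-40) - 4*(-60) + 0*(-5) = 280
x = Dx/D = 0/56 = 0, y = Dy/D = 280/56 = 5, z = Dz/D = 280/56 = 5
Check eq1: (-1)(0) + (4)(5) + (-4)(5) = 0 = 0 ✓
Check eq2: (1)(0) + (-1)(5) + (-3)(5) = -20 = -20 ✓
Check eq3: (-2)(0) + (-3)(5) + (-1)(5) = -20 = -20 ✓

x = 0, y = 5, z = 5


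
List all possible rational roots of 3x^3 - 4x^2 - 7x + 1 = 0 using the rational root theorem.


Rational root theorem: possible roots are ±p/q where:
  p divides the constant term (1): p ∈ {1}
  q divides the leading coefficient (3): q ∈ {1, 3}

All possible rational roots: -1, -1/3, 1/3, 1

-1, -1/3, 1/3, 1


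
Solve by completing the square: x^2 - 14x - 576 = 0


Start: x^2 - 14x - 576 = 0
Move constant: x^2 - 14x = 576
Half of -14 is -7, squared is 49
Add 49 to both sides: x^2 - 14x + 49 = 625
(x - 7)^2 = 625
x - 7 = ±25
x = 7 + 25 = 32 or x = 7 - 25 = -18

x = -18, x = 32


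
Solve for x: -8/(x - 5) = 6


Multiply both sides by (x - 5): -8 = 6(x - 5)
Distribute: -8 = 6x - 30
6x = -8 + 30 = 22
x = 11/3

x = 11/3


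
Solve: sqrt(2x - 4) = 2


Square both sides: 2x - 4 = 2^2 = 4
2x = 4 + 4 = 8
x = 4
Check: sqrt(2*4 - 4) = sqrt(4) = 2 ✓

x = 4


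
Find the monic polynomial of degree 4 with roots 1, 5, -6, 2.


A monic polynomial with roots 1, 5, -6, 2 is:
p(x) = (x - 1)(x - 5)(x + 6)(x - 2)
After multiplying by (x - 1): x - 1
After multiplying by (x - 5): x^2 - 6x + 5
After multiplying by (x + 6): x^3 - 31x + 30
After multiplying by (x - 2): x^4 - 2x^3 - 31x^2 + 92x - 60

x^4 - 2x^3 - 31x^2 + 92x - 60


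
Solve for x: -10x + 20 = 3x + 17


Starting with: -10x + 20 = 3x + 17
Move all x terms to left: (-10 - 3)x = 17 - 20
Simplify: -13x = -3
Divide both sides by -13: x = 3/13

x = 3/13


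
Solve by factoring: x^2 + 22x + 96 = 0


We need two numbers that multiply to 96 and add to 22.
Those numbers are 16 and 6 (since 16 * 6 = 96 and 16 + 6 = 22).
So x^2 + 22x + 96 = (x + 16)(x + 6) = 0
Setting each factor to zero: x = -16 or x = -6

x = -16, x = -6


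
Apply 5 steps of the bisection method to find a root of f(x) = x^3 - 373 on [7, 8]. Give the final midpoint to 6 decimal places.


f(x) = x^3 - 373
f(7) = -30 < 0
f(8) = 139 > 0

Step 1: midpoint = (7.000000 + 8.000000)/2 = 7.500000
  f(7.500000) = 48.875000
  f(mid) > 0, so root is in [7.000000, 7.500000]

Step 2: midpoint = (7.000000 + 7.500000)/2 = 7.250000
  f(7.250000) = 8.078125
  f(mid) > 0, so root is in [7.000000, 7.250000]

Step 3: midpoint = (7.000000 + 7.250000)/2 = 7.125000
  f(7.125000) = -11.294922
  f(mid) < 0, so root is in [7.125000, 7.250000]

Step 4: midpoint = (7.125000 + 7.250000)/2 = 7.187500
  f(7.187500) = -1.692627
  f(mid) < 0, so root is in [7.187500, 7.250000]

Step 5: midpoint = (7.187500 + 7.250000)/2 = 7.218750
  f(7.218750) = 3.171600
  f(mid) > 0, so root is in [7.187500, 7.218750]

midpoint = 7.218750


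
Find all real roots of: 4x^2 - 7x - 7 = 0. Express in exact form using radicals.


Using the quadratic formula: x = (-b ± sqrt(b^2 - 4ac)) / (2a)
Here a = 4, b = -7, c = -7
Discriminant = b^2 - 4ac = (-7)^2 - 4(4)(-7) = 49 + 112 = 161
Since discriminant = 161 > 0, there are two real roots.
x = (7 ± sqrt(161)) / 8
Numerically: x ≈ 2.4611 or x ≈ -0.7111

x = (7 + sqrt(161)) / 8 or x = (7 - sqrt(161)) / 8


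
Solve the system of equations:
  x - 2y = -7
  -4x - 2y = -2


Using Cramer's rule:
Determinant D = (1)(-2) - (-4)(-2) = -2 - 8 = -10
Dx = (-7)(-2) - (-2)(-2) = 14 - 4 = 10
Dy = (1)(-2) - (-4)(-7) = -2 - 28 = -30
x = Dx/D = 10/-10 = -1
y = Dy/D = -30/-10 = 3

x = -1, y = 3


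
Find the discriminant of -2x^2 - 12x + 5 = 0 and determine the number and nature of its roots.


For ax^2 + bx + c = 0, discriminant D = b^2 - 4ac
Here a = -2, b = -12, c = 5
D = (-12)^2 - 4(-2)(5) = 144 + 40 = 184

D = 184 > 0 but not a perfect square
The equation has 2 distinct real irrational roots.

Discriminant = 184, 2 distinct real irrational roots


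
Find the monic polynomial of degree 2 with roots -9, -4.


A monic polynomial with roots -9, -4 is:
p(x) = (x + 9)(x + 4)
After multiplying by (x + 9): x + 9
After multiplying by (x + 4): x^2 + 13x + 36

x^2 + 13x + 36


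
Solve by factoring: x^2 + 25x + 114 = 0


We need two numbers that multiply to 114 and add to 25.
Those numbers are 6 and 19 (since 6 * 19 = 114 and 6 + 19 = 25).
So x^2 + 25x + 114 = (x + 6)(x + 19) = 0
Setting each factor to zero: x = -6 or x = -19

x = -19, x = -6


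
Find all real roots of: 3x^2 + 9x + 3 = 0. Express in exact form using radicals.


Using the quadratic formula: x = (-b ± sqrt(b^2 - 4ac)) / (2a)
Here a = 3, b = 9, c = 3
Discriminant = b^2 - 4ac = 9^2 - 4(3)(3) = 81 - 36 = 45
Since discriminant = 45 > 0, there are two real roots.
x = (-9 ± 3*sqrt(5)) / 6
Simplifying: x = (-3 ± sqrt(5)) / 2
Numerically: x ≈ -0.3820 or x ≈ -2.6180

x = (-3 + sqrt(5)) / 2 or x = (-3 - sqrt(5)) / 2


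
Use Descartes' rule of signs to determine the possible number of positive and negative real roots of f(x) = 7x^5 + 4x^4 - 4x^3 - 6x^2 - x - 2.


Descartes' rule of signs:

For positive roots, count sign changes in f(x) = 7x^5 + 4x^4 - 4x^3 - 6x^2 - x - 2:
Signs of coefficients: +, +, -, -, -, -
Number of sign changes: 1
Possible positive real roots: 1

For negative roots, examine f(-x) = -7x^5 + 4x^4 + 4x^3 - 6x^2 + x - 2:
Signs of coefficients: -, +, +, -, +, -
Number of sign changes: 4
Possible negative real roots: 4, 2, 0

Positive roots: 1; Negative roots: 4 or 2 or 0


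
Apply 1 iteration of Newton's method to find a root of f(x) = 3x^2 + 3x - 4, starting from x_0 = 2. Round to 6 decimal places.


Newton's method: x_(n+1) = x_n - f(x_n)/f'(x_n)
f(x) = 3x^2 + 3x - 4
f'(x) = 6x + 3

Iteration 1:
  f(2.000000) = 14.000000
  f'(2.000000) = 15.000000
  x_1 = 2.000000 - (14.000000)/(15.000000) = 1.066667

x_1 = 1.066667


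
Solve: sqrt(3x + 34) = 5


Square both sides: 3x + 34 = 5^2 = 25
3x = 25 - 34 = -9
x = -3
Check: sqrt(3*(-3) + 34) = sqrt(25) = 5 ✓

x = -3


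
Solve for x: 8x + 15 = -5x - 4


Starting with: 8x + 15 = -5x - 4
Move all x terms to left: (8 + 5)x = -4 - 15
Simplify: 13x = -19
Divide both sides by 13: x = -19/13

x = -19/13


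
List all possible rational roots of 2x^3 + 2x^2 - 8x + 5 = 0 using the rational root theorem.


Rational root theorem: possible roots are ±p/q where:
  p divides the constant term (5): p ∈ {1, 5}
  q divides the leading coefficient (2): q ∈ {1, 2}

All possible rational roots: -5, -5/2, -1, -1/2, 1/2, 1, 5/2, 5

-5, -5/2, -1, -1/2, 1/2, 1, 5/2, 5


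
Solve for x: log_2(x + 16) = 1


Convert to exponential form: x + 16 = 2^1 = 2
x = 2 - 16 = -14
Check: log_2(-14 + 16) = log_2(2) = log_2(2) = 1 ✓

x = -14


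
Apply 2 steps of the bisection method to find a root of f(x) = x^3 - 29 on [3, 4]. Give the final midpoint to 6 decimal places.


f(x) = x^3 - 29
f(3) = -2 < 0
f(4) = 35 > 0

Step 1: midpoint = (3.000000 + 4.000000)/2 = 3.500000
  f(3.500000) = 13.875000
  f(mid) > 0, so root is in [3.000000, 3.500000]

Step 2: midpoint = (3.000000 + 3.500000)/2 = 3.250000
  f(3.250000) = 5.328125
  f(mid) > 0, so root is in [3.000000, 3.250000]

midpoint = 3.250000


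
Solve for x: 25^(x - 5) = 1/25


Express both sides with the same base.
1/25 = 25^(-1)
Since the bases match, equate exponents: x - 5 = -1
So x = -1 - (-5) = 4

x = 4


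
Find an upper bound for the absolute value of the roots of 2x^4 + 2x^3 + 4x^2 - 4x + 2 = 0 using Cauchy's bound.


Cauchy's bound: all roots r satisfy |r| <= 1 + max(|a_i/a_n|) for i = 0,...,n-1
where a_n is the leading coefficient.

Coefficients: [2, 2, 4, -4, 2]
Leading coefficient a_n = 2
Ratios |a_i/a_n|: 1, 2, 2, 1
Maximum ratio: 2
Cauchy's bound: |r| <= 1 + 2 = 3

Upper bound = 3


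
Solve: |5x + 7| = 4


An absolute value equation |expr| = 4 gives two cases:
Case 1: 5x + 7 = 4
  5x = -3, so x = -3/5
Case 2: 5x + 7 = -4
  5x = -11, so x = -11/5

x = -11/5, x = -3/5


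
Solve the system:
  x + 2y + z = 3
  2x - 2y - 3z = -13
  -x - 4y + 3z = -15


Using Cramer's rule. Expand each determinant along the first row.
D  = 1*[(-2)*3 - (-3)*(-4)] - 2*[2*3 - (-3)*(-1)] + 1*[2*(-4) - (-2)*(-1)]
  = 1*(-18) - 2*(3) + 1*(-10) = -34
Dx = 3*[(-2)*3 - (-3)*(-4)] - 2*[(-13)*3 - (-3)*(-15)] + 1*[(-13)*(-4) - (-2)*(-15)]
  = 3*(-18) - 2*(-84) + 1*(22) = 136
Dy = 1*[(-13)*3 - (-3)*(-15)] - 3*[2*3 - (-3)*(-1)] + 1*[2*(-15) - (-13)*(-1)]
  = 1*(-84) - 3*(3) + 1*(-43) = -136
Dz = 1*[(-2)*(-15) - (-13)*(-4)] - 2*[2*(-15) - (-13)*(-1)] + 3*[2*(-4) - (-2)*(-1)]
  = 1*(-22) - 2*(-43) + 3*(-10) = 34
x = Dx/D = 136/-34 = -4, y = Dy/D = -136/-34 = 4, z = Dz/D = 34/-34 = -1
Check eq1: (1)(-4) + (2)(4) + (1)(-1) = 3 = 3 ✓
Check eq2: (2)(-4) + (-2)(4) + (-3)(-1) = -13 = -13 ✓
Check eq3: (-1)(-4) + (-4)(4) + (3)(-1) = -15 = -15 ✓

x = -4, y = 4, z = -1


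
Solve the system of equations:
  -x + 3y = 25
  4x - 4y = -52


Using Cramer's rule:
Determinant D = (-1)(-4) - (4)(3) = 4 - 12 = -8
Dx = (25)(-4) - (-52)(3) = -100 + 156 = 56
Dy = (-1)(-52) - (4)(25) = 52 - 100 = -48
x = Dx/D = 56/-8 = -7
y = Dy/D = -48/-8 = 6

x = -7, y = 6


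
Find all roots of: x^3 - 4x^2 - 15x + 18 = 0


Let p(x) = x^3 - 4x^2 - 15x + 18. By the rational root theorem (leading coefficient 1), any rational root is an integer divisor of 18: try ±1, ±2, ... in turn.
Test x = 1: value = 0 ✓, so (x - 1) is a factor.
Synthetic division by (x - 1): bring down 1; 1(1) - 4 = -3; (-3)(1) - 15 = -18; (-18)(1) + 18 = 0 → quotient x^2 - 3x - 18, remainder 0.
Solve the quadratic x^2 - 3x - 18 = 0: discriminant = (-3)^2 - 4(1)(-18) = 9 + 72 = 81.
sqrt(81) = 9, so x = (3 ± 9)/2: x = 6 or x = -3.
Collecting all roots found:

x = -3, x = 1, x = 6


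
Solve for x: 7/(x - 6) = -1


Multiply both sides by (x - 6): 7 = -1(x - 6)
Distribute: 7 = -x + 6
-x = 7 - 6 = 1
x = -1

x = -1


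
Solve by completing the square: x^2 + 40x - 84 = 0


Start: x^2 + 40x - 84 = 0
Move constant: x^2 + 40x = 84
Half of 40 is 20, squared is 400
Add 400 to both sides: x^2 + 40x + 400 = 484
(x + 20)^2 = 484
x + 20 = ±22
x = -20 + 22 = 2 or x = -20 - 22 = -42

x = -42, x = 2


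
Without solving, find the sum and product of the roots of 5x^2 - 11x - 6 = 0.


By Vieta's formulas for ax^2 + bx + c = 0:
  Sum of roots = -b/a
  Product of roots = c/a

Here a = 5, b = -11, c = -6
Sum = -(-11)/5 = 11/5
Product = -6/5 = -6/5

Sum = 11/5, Product = -6/5


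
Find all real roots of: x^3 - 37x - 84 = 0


Let p(x) = x^3 - 37x - 84. By the rational root theorem (leading coefficient 1), any rational root is an integer divisor of 84: try ±1, ±2, ... in turn.
Test x = 1: value = -120 ≠ 0.
Test x = -1: value = -48 ≠ 0.
Test x = 2: value = -150 ≠ 0.
Test x = -2: value = -18 ≠ 0.
Test x = 3: value = -168 ≠ 0.
Test x = -3: value = 0 ✓, so (x + 3) is a factor.
Synthetic division by (x + 3): bring down 1; 1(-3) + 0 = -3; (-3)(-3) - 37 = -28; (-28)(-3) - 84 = 0 → quotient x^2 - 3x - 28, remainder 0.
Solve the quadratic x^2 - 3x - 28 = 0: discriminant = (-3)^2 - 4(1)(-28) = 9 + 112 = 121.
sqrt(121) = 11, so x = (3 ± 11)/2: x = 7 or x = -4.

x = -4, x = -3, x = 7


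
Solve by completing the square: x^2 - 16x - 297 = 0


Start: x^2 - 16x - 297 = 0
Move constant: x^2 - 16x = 297
Half of -16 is -8, squared is 64
Add 64 to both sides: x^2 - 16x + 64 = 361
(x - 8)^2 = 361
x - 8 = ±19
x = 8 + 19 = 27 or x = 8 - 19 = -11

x = -11, x = 27


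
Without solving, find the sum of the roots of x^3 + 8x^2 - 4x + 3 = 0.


By Vieta's formulas for x^3 + bx^2 + cx + d = 0:
  r1 + r2 + r3 = -b/a = -8
  r1*r2 + r1*r3 + r2*r3 = c/a = -4
  r1*r2*r3 = -d/a = -3


Sum = -8


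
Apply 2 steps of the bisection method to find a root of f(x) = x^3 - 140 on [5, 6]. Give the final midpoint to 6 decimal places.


f(x) = x^3 - 140
f(5) = -15 < 0
f(6) = 76 > 0

Step 1: midpoint = (5.000000 + 6.000000)/2 = 5.500000
  f(5.500000) = 26.375000
  f(mid) > 0, so root is in [5.000000, 5.500000]

Step 2: midpoint = (5.000000 + 5.500000)/2 = 5.250000
  f(5.250000) = 4.703125
  f(mid) > 0, so root is in [5.000000, 5.250000]

midpoint = 5.250000


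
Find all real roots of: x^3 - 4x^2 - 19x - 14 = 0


Let p(x) = x^3 - 4x^2 - 19x - 14. By the rational root theorem (leading coefficient 1), any rational root is an integer divisor of 14: try ±1, ±2, ... in turn.
Test x = 1: value = -36 ≠ 0.
Test x = -1: value = 0 ✓, so (x + 1) is a factor.
Synthetic division by (x + 1): bring down 1; 1(-1) - 4 = -5; (-5)(-1) - 19 = -14; (-14)(-1) - 14 = 0 → quotient x^2 - 5x - 14, remainder 0.
Solve the quadratic x^2 - 5x - 14 = 0: discriminant = (-5)^2 - 4(1)(-14) = 25 + 56 = 81.
sqrt(81) = 9, so x = (5 ± 9)/2: x = 7 or x = -2.

x = -2, x = -1, x = 7


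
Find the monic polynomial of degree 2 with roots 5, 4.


A monic polynomial with roots 5, 4 is:
p(x) = (x - 5)(x - 4)
After multiplying by (x - 5): x - 5
After multiplying by (x - 4): x^2 - 9x + 20

x^2 - 9x + 20


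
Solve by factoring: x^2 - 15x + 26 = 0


We need two numbers that multiply to 26 and add to -15.
Those numbers are -13 and -2 (since (-13) * (-2) = 26 and (-13) + (-2) = -15).
So x^2 - 15x + 26 = (x - 13)(x - 2) = 0
Setting each factor to zero: x = 13 or x = 2

x = 2, x = 13


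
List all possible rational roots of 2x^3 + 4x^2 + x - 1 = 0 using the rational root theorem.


Rational root theorem: possible roots are ±p/q where:
  p divides the constant term (-1): p ∈ {1}
  q divides the leading coefficient (2): q ∈ {1, 2}

All possible rational roots: -1, -1/2, 1/2, 1

-1, -1/2, 1/2, 1


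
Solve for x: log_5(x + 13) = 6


Convert to exponential form: x + 13 = 5^6 = 15625
x = 15625 - 13 = 15612
Check: log_5(15612 + 13) = log_5(15625) = log_5(15625) = 6 ✓

x = 15612


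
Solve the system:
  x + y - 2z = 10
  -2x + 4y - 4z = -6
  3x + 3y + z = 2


Using Cramer's rule. Expand each determinant along the first row.
D  = 1*[4*1 - (-4)*3] - 1*[(-2)*1 - (-4)*3] + (-2)*[(-2)*3 - 4*3]
  = 1*(16) - 1*(10) + (-2)*(-18) = 42
Dx = 10*[4*1 - (-4)*3] - 1*[(-6)*1 - (-4)*2] + (-2)*[(-6)*3 - 4*2]
  = 10*(16) - 1*(2) + (-2)*(-26) = 210
Dy = 1*[(-6)*1 - (-4)*2] - 10*[(-2)*1 - (-4)*3] + (-2)*[(-2)*2 - (-6)*3]
  = 1*(2) - 10*(10) + (-2)*(14) = -126
Dz = 1*[4*2 - (-6)*3] - 1*[(-2)*2 - (-6)*3] + 10*[(-2)*3 - 4*3]
  = 1*(26) - 1*(14) + 10*(-18) = -168
x = Dx/D = 210/42 = 5, y = Dy/D = -126/42 = -3, z = Dz/D = -168/42 = -4
Check eq1: (1)(5) + (1)(-3) + (-2)(-4) = 10 = 10 ✓
Check eq2: (-2)(5) + (4)(-3) + (-4)(-4) = -6 = -6 ✓
Check eq3: (3)(5) + (3)(-3) + (1)(-4) = 2 = 2 ✓

x = 5, y = -3, z = -4


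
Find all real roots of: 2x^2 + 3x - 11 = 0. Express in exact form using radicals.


Using the quadratic formula: x = (-b ± sqrt(b^2 - 4ac)) / (2a)
Here a = 2, b = 3, c = -11
Discriminant = b^2 - 4ac = 3^2 - 4(2)(-11) = 9 + 88 = 97
Since discriminant = 97 > 0, there are two real roots.
x = (-3 ± sqrt(97)) / 4
Numerically: x ≈ 1.7122 or x ≈ -3.2122

x = (-3 + sqrt(97)) / 4 or x = (-3 - sqrt(97)) / 4
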